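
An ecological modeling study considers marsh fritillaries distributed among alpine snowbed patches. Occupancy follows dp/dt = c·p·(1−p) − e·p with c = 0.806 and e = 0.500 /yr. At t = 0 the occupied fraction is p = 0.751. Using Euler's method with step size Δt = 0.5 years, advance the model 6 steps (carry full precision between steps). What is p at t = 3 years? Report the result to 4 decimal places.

Update rule: p ← p + [c·p·(1−p) − e·p]·Δt with Δt = 0.5.
p: 0.75100 → 0.63861  (Δp = -0.11239)
p: 0.63861 → 0.57197  (Δp = -0.06665)
p: 0.57197 → 0.52764  (Δp = -0.04433)
p: 0.52764 → 0.49617  (Δp = -0.03147)
p: 0.49617 → 0.47287  (Δp = -0.02330)
p: 0.47287 → 0.45511  (Δp = -0.01776)

0.4551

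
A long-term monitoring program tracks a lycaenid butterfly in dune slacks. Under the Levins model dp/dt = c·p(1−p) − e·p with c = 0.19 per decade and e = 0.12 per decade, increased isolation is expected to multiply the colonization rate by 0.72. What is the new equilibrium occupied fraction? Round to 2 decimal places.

Before: p* = 1 − 0.12/0.19 = 0.3684.
After the change, c = 0.1368, e = 0.12, so p* = 1 − 0.12/0.1368 = 0.1228.

0.12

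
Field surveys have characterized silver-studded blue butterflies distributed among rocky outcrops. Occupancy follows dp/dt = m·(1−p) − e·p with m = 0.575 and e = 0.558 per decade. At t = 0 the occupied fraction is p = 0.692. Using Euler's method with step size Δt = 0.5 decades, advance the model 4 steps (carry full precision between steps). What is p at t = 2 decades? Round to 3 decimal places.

Update rule: p ← p + [m·(1−p) − e·p]·Δt with Δt = 0.5.
t = 0.5: p = 0.69200 + (-0.10452) = 0.58748
t = 1: p = 0.58748 + (-0.04531) = 0.54217
t = 1.5: p = 0.54217 + (-0.01964) = 0.52253
t = 2: p = 0.52253 + (-0.00851) = 0.51402

0.514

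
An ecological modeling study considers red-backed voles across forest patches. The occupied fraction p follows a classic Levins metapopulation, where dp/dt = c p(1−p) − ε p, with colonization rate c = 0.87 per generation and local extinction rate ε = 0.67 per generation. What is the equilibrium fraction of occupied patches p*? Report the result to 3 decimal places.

Setting dp/dt = 0 and dividing through by p* gives c·(1−p*) = ε.
So p* = 1 − ε/c = 1 − 0.67/0.87 = 1 − 0.7701 = 0.2299.

0.230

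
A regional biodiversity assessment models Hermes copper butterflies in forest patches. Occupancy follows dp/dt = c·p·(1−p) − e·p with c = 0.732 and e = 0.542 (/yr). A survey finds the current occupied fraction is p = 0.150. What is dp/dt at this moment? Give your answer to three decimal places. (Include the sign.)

0.012

Colonization term: c·p·(1−p) = 0.732×0.150×0.8500 = 0.09333.
Extinction term: e·p = 0.08130.
dp/dt = 0.09333 − 0.08130 = 0.01203.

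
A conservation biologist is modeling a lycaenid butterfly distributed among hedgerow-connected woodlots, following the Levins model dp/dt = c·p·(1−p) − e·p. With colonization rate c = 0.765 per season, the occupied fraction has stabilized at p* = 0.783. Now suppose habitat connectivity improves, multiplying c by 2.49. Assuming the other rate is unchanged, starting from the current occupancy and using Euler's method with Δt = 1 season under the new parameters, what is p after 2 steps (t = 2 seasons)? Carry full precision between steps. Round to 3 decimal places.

Balance c(1−p*) = e gives e = 0.765×(1 − 0.78300) = 0.16600.
Starting from p₀ = 0.78300; update p ← p + (dp/dt)·Δt with the new parameters.
  1  |  dp/dt·Δt = +0.193673  |  p_1 = 0.976673
  2  |  dp/dt·Δt = -0.118735  |  p_2 = 0.857938

0.858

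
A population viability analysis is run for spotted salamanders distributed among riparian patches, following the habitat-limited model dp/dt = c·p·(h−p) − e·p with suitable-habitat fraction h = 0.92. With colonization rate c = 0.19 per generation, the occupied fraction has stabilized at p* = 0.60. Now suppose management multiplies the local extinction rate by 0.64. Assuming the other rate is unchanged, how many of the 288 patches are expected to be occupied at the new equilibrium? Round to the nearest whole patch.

Balance c(h−p*) = e gives e = 0.19×(0.92 − 0.60000) = 0.06080.
New p* = 0.92 − e/c = 0.92 − 0.03891/0.19000 = 0.71521.
Expected occupied = 288 × 0.71521 = 205.98 ≈ 206.

206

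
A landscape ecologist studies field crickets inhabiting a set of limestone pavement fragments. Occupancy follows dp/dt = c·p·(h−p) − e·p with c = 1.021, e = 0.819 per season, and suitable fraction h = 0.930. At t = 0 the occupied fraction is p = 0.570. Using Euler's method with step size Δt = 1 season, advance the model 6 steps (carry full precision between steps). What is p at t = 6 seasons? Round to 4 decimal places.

0.1744

Update rule: p ← p + [c·p·(h−p) − e·p]·Δt with Δt = 1.
step 1: Δp = -0.25732, p = 0.31268
step 2: Δp = -0.05901, p = 0.25367
step 3: Δp = -0.03259, p = 0.22108
step 4: Δp = -0.02105, p = 0.20004
step 5: Δp = -0.01474, p = 0.18529
step 6: Δp = -0.01087, p = 0.17442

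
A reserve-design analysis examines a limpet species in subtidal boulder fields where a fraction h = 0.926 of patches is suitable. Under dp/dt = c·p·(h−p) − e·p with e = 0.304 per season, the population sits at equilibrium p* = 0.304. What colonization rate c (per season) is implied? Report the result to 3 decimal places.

At equilibrium c(h−p*) = e, so c = e/(h−p*).
c = 0.304/(0.926 − 0.304) = 0.304/0.6220 = 0.4887.

0.489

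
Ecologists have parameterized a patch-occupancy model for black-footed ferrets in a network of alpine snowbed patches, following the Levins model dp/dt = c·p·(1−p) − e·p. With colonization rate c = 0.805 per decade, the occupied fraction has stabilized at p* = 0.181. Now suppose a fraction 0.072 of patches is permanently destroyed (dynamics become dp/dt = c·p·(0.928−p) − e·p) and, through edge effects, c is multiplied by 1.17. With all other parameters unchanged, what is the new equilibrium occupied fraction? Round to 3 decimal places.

Balance c(1−p*) = e gives e = 0.805×(1 − 0.18100) = 0.65929.
New p* = 0.928 − e/c = 0.928 − 0.65929/0.94185 = 0.22801.

0.228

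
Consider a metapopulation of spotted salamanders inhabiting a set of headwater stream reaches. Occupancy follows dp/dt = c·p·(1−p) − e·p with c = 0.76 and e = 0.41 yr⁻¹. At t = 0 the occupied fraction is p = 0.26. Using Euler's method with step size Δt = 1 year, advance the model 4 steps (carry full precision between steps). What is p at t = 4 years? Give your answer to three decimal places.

0.394

Update rule: p ← p + [c·p·(1−p) − e·p]·Δt with Δt = 1.
step 1: Δp = +0.03962, p = 0.29962
step 2: Δp = +0.03664, p = 0.33626
step 3: Δp = +0.03176, p = 0.36802
step 4: Δp = +0.02587, p = 0.39389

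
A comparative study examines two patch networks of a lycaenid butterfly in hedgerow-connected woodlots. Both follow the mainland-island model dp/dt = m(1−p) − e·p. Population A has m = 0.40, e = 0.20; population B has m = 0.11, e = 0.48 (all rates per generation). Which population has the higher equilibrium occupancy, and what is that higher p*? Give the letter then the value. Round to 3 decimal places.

A: p*_A = m/(m+e) = 0.40/0.6000 = 0.6667.
B: p*_B = 0.11/0.5900 = 0.1864.
A is higher at 0.6667.

A, 0.667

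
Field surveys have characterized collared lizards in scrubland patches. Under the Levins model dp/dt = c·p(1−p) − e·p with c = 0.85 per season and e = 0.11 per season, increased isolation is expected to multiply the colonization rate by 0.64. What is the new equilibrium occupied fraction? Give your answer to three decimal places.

0.798

Before: p* = 1 − 0.11/0.85 = 0.8706.
After the change, c = 0.544, e = 0.11, so p* = 1 − 0.11/0.544 = 0.7978.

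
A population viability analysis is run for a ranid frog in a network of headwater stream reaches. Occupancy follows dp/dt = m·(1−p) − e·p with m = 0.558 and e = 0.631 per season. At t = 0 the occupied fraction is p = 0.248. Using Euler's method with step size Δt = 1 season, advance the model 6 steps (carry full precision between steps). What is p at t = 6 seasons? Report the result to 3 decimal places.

Update rule: p ← p + [m·(1−p) − e·p]·Δt with Δt = 1.
p: 0.24800 → 0.51113  (Δp = +0.26313)
p: 0.51113 → 0.46140  (Δp = -0.04973)
p: 0.46140 → 0.47080  (Δp = +0.00940)
p: 0.47080 → 0.46902  (Δp = -0.00178)
p: 0.46902 → 0.46936  (Δp = +0.00034)
p: 0.46936 → 0.46929  (Δp = -0.00006)

0.469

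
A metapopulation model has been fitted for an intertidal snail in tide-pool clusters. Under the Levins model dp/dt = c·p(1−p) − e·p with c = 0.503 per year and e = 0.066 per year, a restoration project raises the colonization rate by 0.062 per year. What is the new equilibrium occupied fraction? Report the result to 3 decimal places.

Before: p* = 1 − 0.066/0.503 = 0.8688.
After the change, c = 0.565, e = 0.066, so p* = 1 − 0.066/0.565 = 0.8832.

0.883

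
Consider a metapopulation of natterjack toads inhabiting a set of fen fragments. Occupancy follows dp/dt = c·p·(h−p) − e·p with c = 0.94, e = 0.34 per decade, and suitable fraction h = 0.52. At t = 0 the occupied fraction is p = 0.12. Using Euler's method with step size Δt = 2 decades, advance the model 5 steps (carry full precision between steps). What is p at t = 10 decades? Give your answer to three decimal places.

0.149

Update rule: p ← p + [c·p·(h−p) − e·p]·Δt with Δt = 2.
t = 2: p = 0.12000 + (+0.00864) = 0.12864
t = 4: p = 0.12864 + (+0.00717) = 0.13581
t = 6: p = 0.13581 + (+0.00574) = 0.14155
t = 8: p = 0.14155 + (+0.00446) = 0.14601
t = 10: p = 0.14601 + (+0.00337) = 0.14938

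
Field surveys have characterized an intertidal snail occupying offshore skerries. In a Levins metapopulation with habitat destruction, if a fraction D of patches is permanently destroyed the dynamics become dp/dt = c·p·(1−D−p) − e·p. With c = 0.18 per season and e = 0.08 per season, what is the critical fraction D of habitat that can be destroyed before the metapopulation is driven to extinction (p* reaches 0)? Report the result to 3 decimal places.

The nontrivial equilibrium is p* = (1−D) − e/c; extinction occurs when this hits zero.
So D_crit = 1 − e/c = 1 − 0.08/0.18 = 1 − 0.4444 = 0.5556.
This equals the undisturbed p*, a classic result of Lande's extension.

0.556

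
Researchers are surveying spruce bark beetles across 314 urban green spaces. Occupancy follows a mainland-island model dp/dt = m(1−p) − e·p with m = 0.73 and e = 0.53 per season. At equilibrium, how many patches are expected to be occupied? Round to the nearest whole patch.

p* = m/(m+e) = 0.73/1.2600 = 0.5794.
Expected occupied patches = N × p* = 314 × 0.5794 = 181.92 ≈ 182.

182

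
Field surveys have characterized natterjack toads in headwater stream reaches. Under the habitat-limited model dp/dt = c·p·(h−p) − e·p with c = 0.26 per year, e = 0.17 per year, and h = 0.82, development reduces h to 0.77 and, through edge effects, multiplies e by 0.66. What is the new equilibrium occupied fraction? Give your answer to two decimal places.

0.34

Before: p* = h − e/c = 0.82 − 0.17/0.26 = 0.82 − 0.6538 = 0.1662.
After: c = 0.26, e = 0.1122, h = 0.77; p* = 0.77 − 0.1122/0.26 = 0.3385.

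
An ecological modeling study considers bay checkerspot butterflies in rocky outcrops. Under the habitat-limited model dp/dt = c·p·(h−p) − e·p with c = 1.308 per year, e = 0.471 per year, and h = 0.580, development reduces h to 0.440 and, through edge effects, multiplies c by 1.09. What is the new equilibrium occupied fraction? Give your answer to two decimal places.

0.11

Before: p* = h − e/c = 0.580 − 0.471/1.308 = 0.580 − 0.3601 = 0.2199.
After: c = 1.42572, e = 0.471, h = 0.440; p* = 0.440 − 0.471/1.42572 = 0.1096.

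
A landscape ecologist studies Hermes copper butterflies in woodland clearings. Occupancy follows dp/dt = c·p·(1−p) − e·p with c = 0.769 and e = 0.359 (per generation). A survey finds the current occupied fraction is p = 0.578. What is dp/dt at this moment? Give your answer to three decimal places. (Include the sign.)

Colonization term: c·p·(1−p) = 0.769×0.578×0.4220 = 0.18757.
Extinction term: e·p = 0.20750.
dp/dt = 0.18757 − 0.20750 = -0.01993.

-0.020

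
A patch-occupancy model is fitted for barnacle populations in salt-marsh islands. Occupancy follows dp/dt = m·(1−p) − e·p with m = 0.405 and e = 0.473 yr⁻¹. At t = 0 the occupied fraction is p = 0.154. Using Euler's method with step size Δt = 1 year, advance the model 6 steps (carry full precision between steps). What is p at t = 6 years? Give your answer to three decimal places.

Update rule: p ← p + [m·(1−p) − e·p]·Δt with Δt = 1.
t = 1: p = 0.15400 + (+0.26979) = 0.42379
t = 2: p = 0.42379 + (+0.03291) = 0.45670
t = 3: p = 0.45670 + (+0.00402) = 0.46072
t = 4: p = 0.46072 + (+0.00049) = 0.46121
t = 5: p = 0.46121 + (+0.00006) = 0.46127
t = 6: p = 0.46127 + (+0.00001) = 0.46127

0.461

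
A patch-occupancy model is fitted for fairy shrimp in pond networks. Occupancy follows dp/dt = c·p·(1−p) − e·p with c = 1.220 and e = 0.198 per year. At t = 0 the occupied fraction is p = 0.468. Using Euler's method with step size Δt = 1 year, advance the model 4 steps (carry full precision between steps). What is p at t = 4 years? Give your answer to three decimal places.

0.838

Update rule: p ← p + [c·p·(1−p) − e·p]·Δt with Δt = 1.
  1  |  dp/dt·Δt = +0.211087  |  p_1 = 0.679087
  2  |  dp/dt·Δt = +0.131413  |  p_2 = 0.810500
  3  |  dp/dt·Δt = +0.026901  |  p_3 = 0.837400
  4  |  dp/dt·Δt = +0.000311  |  p_4 = 0.837712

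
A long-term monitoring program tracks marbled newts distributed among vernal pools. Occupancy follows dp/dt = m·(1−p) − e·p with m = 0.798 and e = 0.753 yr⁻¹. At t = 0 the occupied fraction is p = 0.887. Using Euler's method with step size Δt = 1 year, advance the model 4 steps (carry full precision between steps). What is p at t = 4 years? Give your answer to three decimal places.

0.549

Update rule: p ← p + [m·(1−p) − e·p]·Δt with Δt = 1.
  1  |  dp/dt·Δt = -0.577737  |  p_1 = 0.309263
  2  |  dp/dt·Δt = +0.318333  |  p_2 = 0.627596
  3  |  dp/dt·Δt = -0.175402  |  p_3 = 0.452195
  4  |  dp/dt·Δt = +0.096646  |  p_4 = 0.548841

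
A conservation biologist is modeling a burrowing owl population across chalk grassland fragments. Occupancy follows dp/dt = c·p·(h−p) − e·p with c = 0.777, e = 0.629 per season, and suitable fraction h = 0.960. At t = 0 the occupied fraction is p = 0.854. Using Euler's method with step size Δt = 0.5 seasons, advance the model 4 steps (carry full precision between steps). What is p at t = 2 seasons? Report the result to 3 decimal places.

0.388

Update rule: p ← p + [c·p·(h−p) − e·p]·Δt with Δt = 0.5.
t = 0.5: p = 0.85400 + (-0.23341) = 0.62059
t = 1: p = 0.62059 + (-0.11334) = 0.50724
t = 1.5: p = 0.50724 + (-0.07031) = 0.43694
t = 2: p = 0.43694 + (-0.04863) = 0.38831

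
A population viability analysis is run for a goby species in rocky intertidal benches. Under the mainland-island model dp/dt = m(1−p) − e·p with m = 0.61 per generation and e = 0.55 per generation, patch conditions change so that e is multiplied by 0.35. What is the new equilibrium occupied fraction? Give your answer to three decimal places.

0.760

Before: p* = 0.61/(0.61+0.55) = 0.5259.
After: m = 0.61, e = 0.1925; p* = 0.61/0.8025 = 0.7601.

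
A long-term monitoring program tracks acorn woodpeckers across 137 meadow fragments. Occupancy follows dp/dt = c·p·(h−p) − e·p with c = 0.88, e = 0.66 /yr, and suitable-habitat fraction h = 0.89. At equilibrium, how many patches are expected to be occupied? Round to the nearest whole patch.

p* = h − e/c = 0.89 − 0.7500 = 0.1400.
Expected occupied patches = N × p* = 137 × 0.1400 = 19.18 ≈ 19.

19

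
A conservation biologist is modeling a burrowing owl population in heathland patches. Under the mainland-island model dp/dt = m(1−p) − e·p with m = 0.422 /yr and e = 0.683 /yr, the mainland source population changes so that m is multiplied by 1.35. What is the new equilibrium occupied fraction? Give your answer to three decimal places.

Before: p* = 0.422/(0.422+0.683) = 0.3819.
After: m = 0.5697, e = 0.683; p* = 0.5697/1.2527 = 0.4548.

0.455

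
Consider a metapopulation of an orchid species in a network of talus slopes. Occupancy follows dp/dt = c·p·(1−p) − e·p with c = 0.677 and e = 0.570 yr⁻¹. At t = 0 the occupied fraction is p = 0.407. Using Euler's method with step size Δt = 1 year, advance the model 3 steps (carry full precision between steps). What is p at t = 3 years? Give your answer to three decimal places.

0.269

Update rule: p ← p + [c·p·(1−p) − e·p]·Δt with Δt = 1.
p: 0.40700 → 0.33840  (Δp = -0.06860)
p: 0.33840 → 0.29709  (Δp = -0.04132)
p: 0.29709 → 0.26912  (Δp = -0.02796)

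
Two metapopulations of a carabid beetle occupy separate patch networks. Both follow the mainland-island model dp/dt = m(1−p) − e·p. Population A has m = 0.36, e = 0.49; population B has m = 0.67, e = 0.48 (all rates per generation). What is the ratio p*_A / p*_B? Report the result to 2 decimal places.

A: p*_A = m/(m+e) = 0.36/0.8500 = 0.4235.
B: p*_B = 0.67/1.1500 = 0.5826.
p*_A / p*_B = 0.4235/0.5826 = 0.7270.

0.73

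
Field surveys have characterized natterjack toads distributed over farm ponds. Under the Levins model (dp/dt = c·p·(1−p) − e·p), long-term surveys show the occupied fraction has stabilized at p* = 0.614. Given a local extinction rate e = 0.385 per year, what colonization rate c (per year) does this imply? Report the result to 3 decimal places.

0.997

At equilibrium c(1−p*) = e, so c = e/(1−p*).
c = 0.385/(1 − 0.614) = 0.385/0.3860 = 0.9974.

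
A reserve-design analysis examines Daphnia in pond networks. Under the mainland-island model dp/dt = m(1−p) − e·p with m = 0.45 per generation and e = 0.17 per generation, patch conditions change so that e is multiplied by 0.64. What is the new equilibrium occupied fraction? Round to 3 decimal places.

0.805

Before: p* = 0.45/(0.45+0.17) = 0.7258.
After: m = 0.45, e = 0.1088; p* = 0.45/0.5588 = 0.8053.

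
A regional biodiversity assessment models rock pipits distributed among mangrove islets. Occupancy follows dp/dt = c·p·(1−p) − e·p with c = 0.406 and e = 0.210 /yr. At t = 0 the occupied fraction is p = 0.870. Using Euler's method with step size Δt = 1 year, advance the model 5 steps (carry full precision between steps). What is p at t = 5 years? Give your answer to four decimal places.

Update rule: p ← p + [c·p·(1−p) − e·p]·Δt with Δt = 1.
t = 1: p = 0.87000 + (-0.13678) = 0.73322
t = 2: p = 0.73322 + (-0.07456) = 0.65866
t = 3: p = 0.65866 + (-0.04704) = 0.61162
t = 4: p = 0.61162 + (-0.03200) = 0.57962
t = 5: p = 0.57962 + (-0.02279) = 0.55683

0.5568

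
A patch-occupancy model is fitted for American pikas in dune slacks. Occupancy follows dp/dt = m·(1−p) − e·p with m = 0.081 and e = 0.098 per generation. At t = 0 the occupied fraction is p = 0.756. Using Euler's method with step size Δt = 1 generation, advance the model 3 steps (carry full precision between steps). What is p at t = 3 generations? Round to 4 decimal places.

Update rule: p ← p + [m·(1−p) − e·p]·Δt with Δt = 1.
step 1: Δp = -0.05432, p = 0.70168
step 2: Δp = -0.04460, p = 0.65708
step 3: Δp = -0.03662, p = 0.62046

0.6205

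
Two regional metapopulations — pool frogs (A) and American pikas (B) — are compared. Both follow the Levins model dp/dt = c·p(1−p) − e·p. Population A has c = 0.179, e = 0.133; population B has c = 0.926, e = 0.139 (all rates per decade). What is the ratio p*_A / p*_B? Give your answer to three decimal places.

0.302

A: p*_A = 1 − 0.133/0.179 = 0.2570.
B: p*_B = 1 − 0.139/0.926 = 0.8499.
p*_A / p*_B = 0.2570/0.8499 = 0.3024.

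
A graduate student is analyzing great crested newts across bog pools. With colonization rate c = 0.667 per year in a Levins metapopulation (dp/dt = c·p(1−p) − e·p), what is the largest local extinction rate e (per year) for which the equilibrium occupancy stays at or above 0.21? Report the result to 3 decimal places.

0.527

1 − e/c ≥ 0.21 ⇒ e ≤ c(1 − 0.21) = 0.667 × 0.7900.
e_max = 0.5269.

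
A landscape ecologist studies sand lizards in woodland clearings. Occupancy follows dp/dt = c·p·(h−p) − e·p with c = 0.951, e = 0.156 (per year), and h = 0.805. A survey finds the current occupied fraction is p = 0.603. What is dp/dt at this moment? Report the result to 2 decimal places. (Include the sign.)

0.02

Colonization term: c·p·(h−p) = 0.951×0.603×0.2020 = 0.11584.
Extinction term: e·p = 0.09407.
dp/dt = 0.11584 − 0.09407 = 0.02177.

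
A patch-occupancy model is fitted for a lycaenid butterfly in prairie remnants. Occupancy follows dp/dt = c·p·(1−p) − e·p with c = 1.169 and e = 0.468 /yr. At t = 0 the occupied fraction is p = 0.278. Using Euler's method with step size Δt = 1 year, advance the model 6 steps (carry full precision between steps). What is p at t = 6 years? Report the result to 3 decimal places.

0.598

Update rule: p ← p + [c·p·(1−p) − e·p]·Δt with Δt = 1.
p: 0.27800 → 0.38253  (Δp = +0.10453)
p: 0.38253 → 0.47963  (Δp = +0.09709)
p: 0.47963 → 0.54693  (Δp = +0.06730)
p: 0.54693 → 0.58064  (Δp = +0.03371)
p: 0.58064 → 0.59355  (Δp = +0.01291)
p: 0.59355 → 0.59779  (Δp = +0.00424)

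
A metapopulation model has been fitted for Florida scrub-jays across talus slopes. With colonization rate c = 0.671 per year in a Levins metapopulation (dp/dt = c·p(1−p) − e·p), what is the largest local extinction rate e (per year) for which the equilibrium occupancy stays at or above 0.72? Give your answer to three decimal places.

0.188

1 − e/c ≥ 0.72 ⇒ e ≤ c(1 − 0.72) = 0.671 × 0.2800.
e_max = 0.1879.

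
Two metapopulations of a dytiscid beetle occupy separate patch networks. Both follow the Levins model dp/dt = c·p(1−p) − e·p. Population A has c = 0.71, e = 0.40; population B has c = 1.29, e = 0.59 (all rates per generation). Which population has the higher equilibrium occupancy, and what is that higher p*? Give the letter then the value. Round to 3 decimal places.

A: p*_A = 1 − 0.40/0.71 = 0.4366.
B: p*_B = 1 − 0.59/1.29 = 0.5426.
B is higher at 0.5426.

B, 0.543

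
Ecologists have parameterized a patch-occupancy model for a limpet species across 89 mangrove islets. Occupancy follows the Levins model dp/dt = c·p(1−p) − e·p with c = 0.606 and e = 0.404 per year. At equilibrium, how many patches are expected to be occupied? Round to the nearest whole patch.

30

p* = 1 − e/c = 1 − 0.404/0.606 = 0.3333.
Expected occupied patches = N × p* = 89 × 0.3333 = 29.67 ≈ 30.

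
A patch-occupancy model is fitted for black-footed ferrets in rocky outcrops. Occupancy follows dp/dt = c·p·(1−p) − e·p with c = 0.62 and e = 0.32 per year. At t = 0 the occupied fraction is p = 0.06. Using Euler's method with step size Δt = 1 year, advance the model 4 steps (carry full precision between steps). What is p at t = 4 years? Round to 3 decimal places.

0.145

Update rule: p ← p + [c·p·(1−p) − e·p]·Δt with Δt = 1.
  1  |  dp/dt·Δt = +0.015768  |  p_1 = 0.075768
  2  |  dp/dt·Δt = +0.019171  |  p_2 = 0.094939
  3  |  dp/dt·Δt = +0.022893  |  p_3 = 0.117833
  4  |  dp/dt·Δt = +0.026741  |  p_4 = 0.144574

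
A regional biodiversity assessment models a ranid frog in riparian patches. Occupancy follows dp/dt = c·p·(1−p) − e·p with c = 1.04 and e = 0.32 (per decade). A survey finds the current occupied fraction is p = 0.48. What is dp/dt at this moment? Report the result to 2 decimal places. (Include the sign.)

Colonization term: c·p·(1−p) = 1.04×0.48×0.5200 = 0.25958.
Extinction term: e·p = 0.15360.
dp/dt = 0.25958 − 0.15360 = 0.10598.

0.11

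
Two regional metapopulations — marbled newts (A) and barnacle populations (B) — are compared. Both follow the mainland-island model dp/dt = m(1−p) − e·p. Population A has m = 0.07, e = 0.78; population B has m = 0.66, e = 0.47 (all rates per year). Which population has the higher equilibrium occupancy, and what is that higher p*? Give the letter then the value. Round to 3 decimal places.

A: p*_A = m/(m+e) = 0.07/0.8500 = 0.0824.
B: p*_B = 0.66/1.1300 = 0.5841.
B is higher at 0.5841.

B, 0.584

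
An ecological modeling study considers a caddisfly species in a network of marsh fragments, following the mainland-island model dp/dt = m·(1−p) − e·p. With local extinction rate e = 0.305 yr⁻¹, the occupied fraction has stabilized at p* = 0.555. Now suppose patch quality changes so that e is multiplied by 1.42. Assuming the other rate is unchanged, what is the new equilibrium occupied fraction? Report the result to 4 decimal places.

Balance m(1−p*) = e·p* gives m = e·p*/(1−p*) = 0.305×0.55500/0.44500 = 0.38039.
New p* = m/(m+e) = 0.38039/(0.38039+0.43310) = 0.46760.

0.4676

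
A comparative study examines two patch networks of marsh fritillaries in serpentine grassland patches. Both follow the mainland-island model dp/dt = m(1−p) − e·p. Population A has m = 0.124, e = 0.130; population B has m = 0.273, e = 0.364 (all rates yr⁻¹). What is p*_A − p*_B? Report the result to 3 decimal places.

A: p*_A = m/(m+e) = 0.124/0.2540 = 0.4882.
B: p*_B = 0.273/0.6370 = 0.4286.
p*_A − p*_B = 0.4882 − 0.4286 = 0.0596.

0.060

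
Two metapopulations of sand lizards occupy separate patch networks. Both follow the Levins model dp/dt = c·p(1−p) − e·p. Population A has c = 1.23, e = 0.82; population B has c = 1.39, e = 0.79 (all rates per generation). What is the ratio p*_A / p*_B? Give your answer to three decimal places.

A: p*_A = 1 − 0.82/1.23 = 0.3333.
B: p*_B = 1 − 0.79/1.39 = 0.4317.
p*_A / p*_B = 0.3333/0.4317 = 0.7722.

0.772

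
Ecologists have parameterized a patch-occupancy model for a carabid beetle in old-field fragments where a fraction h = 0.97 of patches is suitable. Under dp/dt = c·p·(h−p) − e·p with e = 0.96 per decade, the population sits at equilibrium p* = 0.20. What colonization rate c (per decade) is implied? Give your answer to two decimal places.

1.25

At equilibrium c(h−p*) = e, so c = e/(h−p*).
c = 0.96/(0.97 − 0.20) = 0.96/0.7700 = 1.2468.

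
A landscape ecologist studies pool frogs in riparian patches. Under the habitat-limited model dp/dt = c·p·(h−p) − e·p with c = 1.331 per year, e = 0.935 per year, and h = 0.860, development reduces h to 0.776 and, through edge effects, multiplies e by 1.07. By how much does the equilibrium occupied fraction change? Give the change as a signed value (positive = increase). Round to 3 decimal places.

Before: p* = h − e/c = 0.860 − 0.935/1.331 = 0.860 − 0.7025 = 0.1575.
After: c = 1.331, e = 1.00045, h = 0.776; p* = 0.776 − 1.00045/1.331 = 0.0243.
Δp* = 0.0243 − 0.1575 = -0.1332.

-0.133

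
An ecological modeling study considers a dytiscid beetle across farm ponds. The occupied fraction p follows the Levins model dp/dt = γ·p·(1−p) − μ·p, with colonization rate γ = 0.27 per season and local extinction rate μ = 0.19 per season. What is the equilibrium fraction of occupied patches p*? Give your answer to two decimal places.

0.30

Setting dp/dt = 0 and dividing through by p* gives γ·(1−p*) = μ.
So p* = 1 − μ/γ = 1 − 0.19/0.27 = 1 − 0.7037 = 0.2963.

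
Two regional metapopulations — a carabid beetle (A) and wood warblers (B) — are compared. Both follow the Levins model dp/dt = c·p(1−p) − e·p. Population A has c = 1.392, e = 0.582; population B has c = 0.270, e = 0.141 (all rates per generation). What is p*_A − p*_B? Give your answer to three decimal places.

A: p*_A = 1 − 0.582/1.392 = 0.5819.
B: p*_B = 1 − 0.141/0.270 = 0.4778.
p*_A − p*_B = 0.5819 − 0.4778 = 0.1041.

0.104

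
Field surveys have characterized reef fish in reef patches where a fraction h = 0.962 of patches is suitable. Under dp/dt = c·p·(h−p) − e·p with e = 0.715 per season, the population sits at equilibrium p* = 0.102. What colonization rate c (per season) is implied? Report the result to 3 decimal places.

0.831

At equilibrium c(h−p*) = e, so c = e/(h−p*).
c = 0.715/(0.962 − 0.102) = 0.715/0.8600 = 0.8314.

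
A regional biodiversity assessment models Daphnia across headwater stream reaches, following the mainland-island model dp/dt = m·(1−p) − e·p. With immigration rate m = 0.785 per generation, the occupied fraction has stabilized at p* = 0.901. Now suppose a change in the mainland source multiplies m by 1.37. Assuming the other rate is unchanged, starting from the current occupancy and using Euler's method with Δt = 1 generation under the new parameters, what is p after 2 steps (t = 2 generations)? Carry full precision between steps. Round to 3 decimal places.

0.925

Balance m(1−p*) = e·p* gives e = m(1−p*)/p* = 0.785×0.09900/0.90100 = 0.08625.
Starting from p₀ = 0.90100; update p ← p + (dp/dt)·Δt with the new parameters.
p: 0.90100 → 0.92975  (Δp = +0.02875)
p: 0.92975 → 0.92510  (Δp = -0.00465)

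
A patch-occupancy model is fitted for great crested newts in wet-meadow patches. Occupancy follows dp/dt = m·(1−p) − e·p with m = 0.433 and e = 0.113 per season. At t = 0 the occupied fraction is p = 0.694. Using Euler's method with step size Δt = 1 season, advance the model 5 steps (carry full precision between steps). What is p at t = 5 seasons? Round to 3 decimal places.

0.791

Update rule: p ← p + [m·(1−p) − e·p]·Δt with Δt = 1.
  1  |  dp/dt·Δt = +0.054076  |  p_1 = 0.748076
  2  |  dp/dt·Δt = +0.024551  |  p_2 = 0.772627
  3  |  dp/dt·Δt = +0.011146  |  p_3 = 0.783772
  4  |  dp/dt·Δt = +0.005060  |  p_4 = 0.788833
  5  |  dp/dt·Δt = +0.002297  |  p_5 = 0.791130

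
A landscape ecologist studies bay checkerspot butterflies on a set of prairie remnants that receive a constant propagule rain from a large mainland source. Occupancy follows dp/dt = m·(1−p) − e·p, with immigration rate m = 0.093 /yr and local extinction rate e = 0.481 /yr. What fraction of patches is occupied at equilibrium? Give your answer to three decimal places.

At equilibrium the propagule rain into empty patches balances local extinction: m(1−p*) = e·p*.
p* = m/(m+e) = 0.093/(0.093+0.481) = 0.093/0.5740 = 0.1620.

0.162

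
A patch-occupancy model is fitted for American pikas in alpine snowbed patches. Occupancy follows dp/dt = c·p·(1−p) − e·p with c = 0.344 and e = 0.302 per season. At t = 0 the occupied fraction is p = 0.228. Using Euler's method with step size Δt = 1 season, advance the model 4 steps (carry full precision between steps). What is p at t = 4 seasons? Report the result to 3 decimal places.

Update rule: p ← p + [c·p·(1−p) − e·p]·Δt with Δt = 1.
step 1: Δp = -0.00831, p = 0.21969
step 2: Δp = -0.00738, p = 0.21232
step 3: Δp = -0.00659, p = 0.20573
step 4: Δp = -0.00592, p = 0.19981

0.200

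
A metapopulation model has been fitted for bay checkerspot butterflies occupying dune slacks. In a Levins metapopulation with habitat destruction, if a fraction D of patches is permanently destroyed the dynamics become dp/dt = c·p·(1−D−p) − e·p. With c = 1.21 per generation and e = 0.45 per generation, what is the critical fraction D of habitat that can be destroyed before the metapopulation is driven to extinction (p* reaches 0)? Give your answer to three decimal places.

0.628

The nontrivial equilibrium is p* = (1−D) − e/c; extinction occurs when this hits zero.
So D_crit = 1 − e/c = 1 − 0.45/1.21 = 1 − 0.3719 = 0.6281.
Note this equals the original equilibrium occupancy — the Levins extinction-debt result.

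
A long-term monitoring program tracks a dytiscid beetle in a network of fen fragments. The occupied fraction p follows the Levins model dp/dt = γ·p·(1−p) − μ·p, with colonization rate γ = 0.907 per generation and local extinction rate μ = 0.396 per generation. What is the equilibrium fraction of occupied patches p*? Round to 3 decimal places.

At equilibrium, colonization balances extinction: γ·p*·(1−p*) = μ·p*.
So p* = 1 − μ/γ = 1 − 0.396/0.907 = 1 − 0.4366 = 0.5634.

0.563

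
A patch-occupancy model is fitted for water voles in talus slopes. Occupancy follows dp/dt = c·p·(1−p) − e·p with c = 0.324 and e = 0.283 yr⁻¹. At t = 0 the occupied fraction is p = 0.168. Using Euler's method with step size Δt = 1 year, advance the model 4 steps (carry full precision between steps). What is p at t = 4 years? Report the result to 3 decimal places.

Update rule: p ← p + [c·p·(1−p) − e·p]·Δt with Δt = 1.
step 1: Δp = -0.00226, p = 0.16574
step 2: Δp = -0.00211, p = 0.16364
step 3: Δp = -0.00197, p = 0.16167
step 4: Δp = -0.00184, p = 0.15983

0.160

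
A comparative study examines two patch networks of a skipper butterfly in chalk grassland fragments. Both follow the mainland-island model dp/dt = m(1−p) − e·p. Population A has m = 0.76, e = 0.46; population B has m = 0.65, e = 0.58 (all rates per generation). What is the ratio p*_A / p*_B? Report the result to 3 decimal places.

1.179

A: p*_A = m/(m+e) = 0.76/1.2200 = 0.6230.
B: p*_B = 0.65/1.2300 = 0.5285.
p*_A / p*_B = 0.6230/0.5285 = 1.1788.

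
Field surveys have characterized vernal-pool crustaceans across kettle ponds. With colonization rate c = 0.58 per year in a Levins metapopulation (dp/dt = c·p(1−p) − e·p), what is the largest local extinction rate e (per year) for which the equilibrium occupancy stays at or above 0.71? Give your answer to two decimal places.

0.17

1 − e/c ≥ 0.71 ⇒ e ≤ c(1 − 0.71) = 0.58 × 0.2900.
e_max = 0.1682.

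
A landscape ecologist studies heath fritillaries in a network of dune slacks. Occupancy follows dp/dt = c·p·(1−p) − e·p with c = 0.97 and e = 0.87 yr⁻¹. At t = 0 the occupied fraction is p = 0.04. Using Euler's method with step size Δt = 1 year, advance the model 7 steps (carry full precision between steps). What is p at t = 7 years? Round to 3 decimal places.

Update rule: p ← p + [c·p·(1−p) − e·p]·Δt with Δt = 1.
  1  |  dp/dt·Δt = +0.002448  |  p_1 = 0.042448
  2  |  dp/dt·Δt = +0.002497  |  p_2 = 0.044945
  3  |  dp/dt·Δt = +0.002535  |  p_3 = 0.047480
  4  |  dp/dt·Δt = +0.002561  |  p_4 = 0.050041
  5  |  dp/dt·Δt = +0.002575  |  p_5 = 0.052616
  6  |  dp/dt·Δt = +0.002576  |  p_6 = 0.055193
  7  |  dp/dt·Δt = +0.002564  |  p_7 = 0.057757

0.058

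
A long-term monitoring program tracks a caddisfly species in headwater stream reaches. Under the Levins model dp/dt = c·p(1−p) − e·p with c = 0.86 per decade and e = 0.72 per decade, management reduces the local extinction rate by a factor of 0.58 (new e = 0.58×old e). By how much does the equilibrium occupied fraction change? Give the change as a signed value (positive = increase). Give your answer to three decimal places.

0.352

Before: p* = 1 − 0.72/0.86 = 0.1628.
After the change, c = 0.86, e = 0.4176, so p* = 1 − 0.4176/0.86 = 0.5144.
Δp* = 0.5144 − 0.1628 = +0.3516.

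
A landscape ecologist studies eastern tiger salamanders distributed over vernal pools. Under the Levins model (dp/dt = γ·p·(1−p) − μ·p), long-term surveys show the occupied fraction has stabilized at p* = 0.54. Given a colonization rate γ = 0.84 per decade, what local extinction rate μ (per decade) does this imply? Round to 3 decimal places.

At equilibrium γ(1−p*) = μ.
μ = 0.84 × (1 − 0.54) = 0.84 × 0.4600 = 0.3864.

0.386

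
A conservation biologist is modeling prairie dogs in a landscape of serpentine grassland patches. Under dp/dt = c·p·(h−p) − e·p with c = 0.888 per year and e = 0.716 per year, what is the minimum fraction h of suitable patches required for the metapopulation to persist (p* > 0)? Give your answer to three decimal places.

0.806

p* = h − e/c is positive only when h > e/c.
h_min = e/c = 0.716/0.888 = 0.8063.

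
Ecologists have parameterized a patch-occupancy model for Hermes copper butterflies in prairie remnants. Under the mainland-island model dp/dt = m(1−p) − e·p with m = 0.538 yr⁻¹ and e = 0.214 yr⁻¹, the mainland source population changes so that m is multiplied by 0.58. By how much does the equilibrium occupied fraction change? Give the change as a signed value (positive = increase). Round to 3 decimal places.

-0.122

Before: p* = 0.538/(0.538+0.214) = 0.7154.
After: m = 0.31204, e = 0.214; p* = 0.31204/0.5260 = 0.5932.
Δp* = 0.5932 − 0.7154 = -0.1222.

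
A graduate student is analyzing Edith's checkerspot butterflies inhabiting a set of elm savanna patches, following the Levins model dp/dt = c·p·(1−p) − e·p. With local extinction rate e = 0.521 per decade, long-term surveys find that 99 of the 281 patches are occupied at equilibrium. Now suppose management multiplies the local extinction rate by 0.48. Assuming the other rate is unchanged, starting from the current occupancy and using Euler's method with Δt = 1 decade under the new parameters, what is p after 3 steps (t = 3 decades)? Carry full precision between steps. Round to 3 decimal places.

Observed p* = 99/281 = 0.35231.
Balance c(1−p*) = e gives c = e/(1 − 0.35231) = 0.521/0.64769 = 0.80440.
Starting from p₀ = 0.35231; update p ← p + (dp/dt)·Δt with the new parameters.
step 1: Δp = +0.09545, p = 0.44776
step 2: Δp = +0.08693, p = 0.53469
step 3: Δp = +0.06642, p = 0.60111

0.601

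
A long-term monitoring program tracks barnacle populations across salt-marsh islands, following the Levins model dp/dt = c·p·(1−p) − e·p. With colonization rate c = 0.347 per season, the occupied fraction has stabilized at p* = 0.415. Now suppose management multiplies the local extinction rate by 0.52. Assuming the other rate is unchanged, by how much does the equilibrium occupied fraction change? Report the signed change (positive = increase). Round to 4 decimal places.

Balance c(1−p*) = e gives e = 0.347×(1 − 0.41500) = 0.20299.
New p* = 1 − e/c = 1 − 0.10555/0.34700 = 0.69582.
Δp* = 0.69582 − 0.41500 = +0.28082.

0.2808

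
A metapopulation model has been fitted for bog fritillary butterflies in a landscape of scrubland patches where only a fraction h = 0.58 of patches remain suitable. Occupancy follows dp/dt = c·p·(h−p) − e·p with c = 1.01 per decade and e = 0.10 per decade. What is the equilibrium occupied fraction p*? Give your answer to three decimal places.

Setting dp/dt = 0 and dividing by p* gives c·(h−p*) = e.
So p* = h − e/c = 0.58 − 0.10/1.01 = 0.58 − 0.0990 = 0.4810.

0.481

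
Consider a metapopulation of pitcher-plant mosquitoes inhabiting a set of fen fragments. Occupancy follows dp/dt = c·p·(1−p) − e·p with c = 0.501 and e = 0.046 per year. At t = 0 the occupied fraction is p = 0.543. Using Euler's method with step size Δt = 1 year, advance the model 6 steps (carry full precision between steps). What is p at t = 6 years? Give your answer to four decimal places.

0.8856

Update rule: p ← p + [c·p·(1−p) − e·p]·Δt with Δt = 1.
p: 0.54300 → 0.64235  (Δp = +0.09935)
p: 0.64235 → 0.72790  (Δp = +0.08555)
p: 0.72790 → 0.79364  (Δp = +0.06575)
p: 0.79364 → 0.83919  (Δp = +0.04554)
p: 0.83919 → 0.86819  (Δp = +0.02901)
p: 0.86819 → 0.88559  (Δp = +0.01739)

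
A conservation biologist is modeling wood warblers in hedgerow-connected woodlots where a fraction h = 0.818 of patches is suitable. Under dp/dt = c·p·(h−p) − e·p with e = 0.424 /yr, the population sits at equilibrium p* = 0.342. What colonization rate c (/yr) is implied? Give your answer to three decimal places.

0.891

At equilibrium c(h−p*) = e, so c = e/(h−p*).
c = 0.424/(0.818 − 0.342) = 0.424/0.4760 = 0.8908.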